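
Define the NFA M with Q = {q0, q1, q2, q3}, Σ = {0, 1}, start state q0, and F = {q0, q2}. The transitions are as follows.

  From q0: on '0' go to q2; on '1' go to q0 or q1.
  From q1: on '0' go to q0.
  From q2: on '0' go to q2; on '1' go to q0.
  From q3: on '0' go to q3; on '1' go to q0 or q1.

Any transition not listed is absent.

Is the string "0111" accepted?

Yes

Start in {q0}.
Read '0': q0→{q2}; now {q2}.
Read '1': q2→{q0}; now {q0}.
Read '1': q0→{q0, q1}; now {q0, q1}.
Read '1': q0→{q0, q1}, q1→∅; now {q0, q1}.
The final set {q0, q1} contains the accepting state q0.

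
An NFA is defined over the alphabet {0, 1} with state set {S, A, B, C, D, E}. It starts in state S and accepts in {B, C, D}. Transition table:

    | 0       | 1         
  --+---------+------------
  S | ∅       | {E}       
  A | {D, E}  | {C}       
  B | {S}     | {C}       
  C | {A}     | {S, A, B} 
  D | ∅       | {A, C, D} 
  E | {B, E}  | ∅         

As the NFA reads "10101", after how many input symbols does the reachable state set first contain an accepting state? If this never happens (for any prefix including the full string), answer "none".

2

Start in {S}.
Read '1': S→{E}; now {E}.
Read '0': E→{B, E}; now {B, E}.
None of the earlier sets intersect F, but {B, E} does.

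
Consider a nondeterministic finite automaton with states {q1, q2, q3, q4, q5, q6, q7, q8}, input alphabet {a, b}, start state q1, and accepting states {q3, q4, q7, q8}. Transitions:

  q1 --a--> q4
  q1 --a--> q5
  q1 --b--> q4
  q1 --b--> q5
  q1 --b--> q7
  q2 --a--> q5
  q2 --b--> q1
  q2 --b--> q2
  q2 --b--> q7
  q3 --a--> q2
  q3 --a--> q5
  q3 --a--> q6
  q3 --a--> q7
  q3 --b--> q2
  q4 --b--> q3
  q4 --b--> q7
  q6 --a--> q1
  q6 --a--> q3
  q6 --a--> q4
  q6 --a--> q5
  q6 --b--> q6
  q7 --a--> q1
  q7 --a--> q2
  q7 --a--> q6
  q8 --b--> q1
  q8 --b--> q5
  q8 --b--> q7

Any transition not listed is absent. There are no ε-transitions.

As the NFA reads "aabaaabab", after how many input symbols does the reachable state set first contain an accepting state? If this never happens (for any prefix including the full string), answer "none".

1

Start in {q1}.
Read 'a': q1→{q4, q5}; now {q4, q5}.
None of the earlier sets intersect F, but {q4, q5} does.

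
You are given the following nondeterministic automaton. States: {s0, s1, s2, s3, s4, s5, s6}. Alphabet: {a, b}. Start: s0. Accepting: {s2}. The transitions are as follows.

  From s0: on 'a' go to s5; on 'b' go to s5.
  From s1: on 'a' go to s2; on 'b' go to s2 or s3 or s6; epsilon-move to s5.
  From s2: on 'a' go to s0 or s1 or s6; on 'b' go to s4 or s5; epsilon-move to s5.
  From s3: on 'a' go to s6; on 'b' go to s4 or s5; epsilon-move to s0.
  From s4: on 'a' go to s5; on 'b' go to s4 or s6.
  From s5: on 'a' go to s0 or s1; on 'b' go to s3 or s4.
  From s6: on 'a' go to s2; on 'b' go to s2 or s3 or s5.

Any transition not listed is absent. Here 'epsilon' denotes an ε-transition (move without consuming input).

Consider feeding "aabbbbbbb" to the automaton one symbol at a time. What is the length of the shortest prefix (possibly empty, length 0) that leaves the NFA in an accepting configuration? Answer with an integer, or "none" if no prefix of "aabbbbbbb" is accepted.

3

Start in {s0}.
Read 'a': {s0} → {s5}.
Read 'a': {s5} → {s0, s1, s5}.
Read 'b': {s0, s1, s5} → {s0, s2, s3, s4, s5, s6}.
None of the earlier sets intersect F, but {s0, s2, s3, s4, s5, s6} does.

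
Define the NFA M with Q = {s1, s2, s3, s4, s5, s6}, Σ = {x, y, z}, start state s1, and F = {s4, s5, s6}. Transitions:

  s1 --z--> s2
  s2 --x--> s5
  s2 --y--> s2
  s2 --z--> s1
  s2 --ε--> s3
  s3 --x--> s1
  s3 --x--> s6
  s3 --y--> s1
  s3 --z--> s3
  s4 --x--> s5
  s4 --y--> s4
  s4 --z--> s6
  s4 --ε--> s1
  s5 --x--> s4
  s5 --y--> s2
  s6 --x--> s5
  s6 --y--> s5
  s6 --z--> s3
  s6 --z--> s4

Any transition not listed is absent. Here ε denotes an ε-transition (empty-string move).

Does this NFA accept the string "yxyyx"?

No

Start in {s1}.
Read 'y': s1→∅; now ∅.
The set is empty and remains empty for the remaining 4 symbols.
The final set ∅ contains no accepting state.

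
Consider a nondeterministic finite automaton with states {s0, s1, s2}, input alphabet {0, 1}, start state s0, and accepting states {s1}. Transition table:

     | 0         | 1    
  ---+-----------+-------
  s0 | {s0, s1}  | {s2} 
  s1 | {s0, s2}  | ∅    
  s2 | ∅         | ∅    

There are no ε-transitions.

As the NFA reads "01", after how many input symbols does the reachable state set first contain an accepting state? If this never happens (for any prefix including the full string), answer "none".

1

Start in {s0}.
Read '0': {s0} → {s0, s1}.
None of the earlier sets intersect F, but {s0, s1} does.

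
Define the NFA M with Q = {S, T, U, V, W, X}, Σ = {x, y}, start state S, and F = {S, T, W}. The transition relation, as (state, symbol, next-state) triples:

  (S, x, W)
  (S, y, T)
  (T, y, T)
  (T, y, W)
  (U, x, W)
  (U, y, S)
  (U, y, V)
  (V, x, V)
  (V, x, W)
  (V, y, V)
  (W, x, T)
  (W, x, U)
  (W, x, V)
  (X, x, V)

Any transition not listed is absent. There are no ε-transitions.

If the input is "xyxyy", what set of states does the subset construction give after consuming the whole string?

Start in {S}.
Read 'x': {S} → {W}.
Read 'y': {W} → ∅.
The set is empty and remains empty for the remaining 3 symbols.

∅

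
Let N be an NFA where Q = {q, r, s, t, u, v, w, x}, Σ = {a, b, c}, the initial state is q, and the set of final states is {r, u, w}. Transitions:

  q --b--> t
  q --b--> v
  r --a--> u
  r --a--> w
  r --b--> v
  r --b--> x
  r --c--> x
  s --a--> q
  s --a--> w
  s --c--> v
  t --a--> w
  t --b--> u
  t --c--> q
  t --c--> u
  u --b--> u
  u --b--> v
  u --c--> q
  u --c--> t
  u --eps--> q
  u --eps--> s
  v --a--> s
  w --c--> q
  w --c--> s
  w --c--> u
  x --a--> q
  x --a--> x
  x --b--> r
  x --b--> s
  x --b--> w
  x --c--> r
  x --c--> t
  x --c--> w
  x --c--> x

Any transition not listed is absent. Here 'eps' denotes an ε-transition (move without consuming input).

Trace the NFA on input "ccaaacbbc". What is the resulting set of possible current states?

∅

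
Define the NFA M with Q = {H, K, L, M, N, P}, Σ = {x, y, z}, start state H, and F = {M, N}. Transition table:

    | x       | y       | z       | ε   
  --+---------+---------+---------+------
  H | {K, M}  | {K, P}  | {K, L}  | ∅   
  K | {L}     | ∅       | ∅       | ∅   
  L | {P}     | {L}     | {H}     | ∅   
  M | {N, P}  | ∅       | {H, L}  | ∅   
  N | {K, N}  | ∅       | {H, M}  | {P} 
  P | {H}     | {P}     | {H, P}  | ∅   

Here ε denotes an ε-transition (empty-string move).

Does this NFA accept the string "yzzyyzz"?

No

Start in {H}.
Read 'y': H→{K, P}; now {K, P}.
Read 'z': K→∅, P→{H, P}; now {H, P}.
Read 'z': H→{K, L}, P→{H, P}; now {H, K, L, P}.
Read 'y': H→{K, P}, K→∅, L→{L}, P→{P}; now {K, L, P}.
Read 'y': K→∅, L→{L}, P→{P}; now {L, P}.
Read 'z': L→{H}, P→{H, P}; now {H, P}.
Read 'z': H→{K, L}, P→{H, P}; now {H, K, L, P}.
The final set {H, K, L, P} contains no accepting state.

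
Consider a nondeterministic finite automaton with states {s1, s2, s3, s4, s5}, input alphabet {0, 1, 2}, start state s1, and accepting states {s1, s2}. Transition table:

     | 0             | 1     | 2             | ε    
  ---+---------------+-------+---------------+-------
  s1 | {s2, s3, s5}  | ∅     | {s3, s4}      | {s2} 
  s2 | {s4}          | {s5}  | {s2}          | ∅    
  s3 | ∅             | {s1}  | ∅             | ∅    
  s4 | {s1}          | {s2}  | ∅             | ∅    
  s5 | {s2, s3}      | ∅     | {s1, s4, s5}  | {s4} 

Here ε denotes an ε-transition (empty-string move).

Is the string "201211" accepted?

Start: ε-closure({s1}) = {s1, s2}.
Read '2': {s1, s2} → {s2, s3, s4}.
Read '0': {s2, s3, s4} → {s1, s2, s4}.
Read '1': {s1, s2, s4} → {s2, s4, s5}.
Read '2': {s2, s4, s5} → {s1, s2, s4, s5}.
Read '1': {s1, s2, s4, s5} → {s2, s4, s5}.
Read '1': {s2, s4, s5} → {s2, s4, s5}.
The final set {s2, s4, s5} contains the accepting state s2.

Yes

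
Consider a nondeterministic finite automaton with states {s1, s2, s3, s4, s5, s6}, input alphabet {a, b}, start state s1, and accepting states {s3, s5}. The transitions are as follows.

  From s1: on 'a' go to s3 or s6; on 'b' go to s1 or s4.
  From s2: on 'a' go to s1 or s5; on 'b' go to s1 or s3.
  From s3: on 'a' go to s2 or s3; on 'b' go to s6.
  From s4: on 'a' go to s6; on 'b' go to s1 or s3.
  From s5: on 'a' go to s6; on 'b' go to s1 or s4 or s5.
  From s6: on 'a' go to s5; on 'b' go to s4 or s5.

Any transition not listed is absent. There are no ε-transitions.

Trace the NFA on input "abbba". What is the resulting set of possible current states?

{s2, s3, s5, s6}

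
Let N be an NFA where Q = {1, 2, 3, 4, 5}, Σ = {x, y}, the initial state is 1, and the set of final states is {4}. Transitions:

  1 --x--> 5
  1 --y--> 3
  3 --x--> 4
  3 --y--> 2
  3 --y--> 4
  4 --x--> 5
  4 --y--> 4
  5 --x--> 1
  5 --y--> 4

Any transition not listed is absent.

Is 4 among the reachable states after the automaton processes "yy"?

Yes

Start in {1}.
Read 'y': {1} → {3}.
Read 'y': {3} → {2, 4}.
State 4 is in {2, 4}.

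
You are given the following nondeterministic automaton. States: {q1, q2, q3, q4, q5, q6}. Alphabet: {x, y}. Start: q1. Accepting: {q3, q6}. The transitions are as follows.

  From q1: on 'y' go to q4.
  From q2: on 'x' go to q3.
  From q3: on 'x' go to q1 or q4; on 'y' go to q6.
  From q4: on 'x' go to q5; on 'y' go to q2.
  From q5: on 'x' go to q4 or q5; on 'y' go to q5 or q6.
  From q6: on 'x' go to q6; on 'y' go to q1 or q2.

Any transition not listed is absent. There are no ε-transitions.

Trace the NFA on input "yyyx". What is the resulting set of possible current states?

Start in {q1}.
Read 'y': q1→{q4}; now {q4}.
Read 'y': q4→{q2}; now {q2}.
Read 'y': q2→∅; now ∅.
The set is empty and remains empty for the remaining 1 symbol.

∅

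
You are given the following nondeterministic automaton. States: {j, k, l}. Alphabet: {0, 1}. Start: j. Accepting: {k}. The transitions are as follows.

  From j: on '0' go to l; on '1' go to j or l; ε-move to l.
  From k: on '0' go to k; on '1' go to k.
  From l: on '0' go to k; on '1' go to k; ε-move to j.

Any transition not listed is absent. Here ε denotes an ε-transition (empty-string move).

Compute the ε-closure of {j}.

Begin with {j}.
ε-move j → l; add l.

{j, l}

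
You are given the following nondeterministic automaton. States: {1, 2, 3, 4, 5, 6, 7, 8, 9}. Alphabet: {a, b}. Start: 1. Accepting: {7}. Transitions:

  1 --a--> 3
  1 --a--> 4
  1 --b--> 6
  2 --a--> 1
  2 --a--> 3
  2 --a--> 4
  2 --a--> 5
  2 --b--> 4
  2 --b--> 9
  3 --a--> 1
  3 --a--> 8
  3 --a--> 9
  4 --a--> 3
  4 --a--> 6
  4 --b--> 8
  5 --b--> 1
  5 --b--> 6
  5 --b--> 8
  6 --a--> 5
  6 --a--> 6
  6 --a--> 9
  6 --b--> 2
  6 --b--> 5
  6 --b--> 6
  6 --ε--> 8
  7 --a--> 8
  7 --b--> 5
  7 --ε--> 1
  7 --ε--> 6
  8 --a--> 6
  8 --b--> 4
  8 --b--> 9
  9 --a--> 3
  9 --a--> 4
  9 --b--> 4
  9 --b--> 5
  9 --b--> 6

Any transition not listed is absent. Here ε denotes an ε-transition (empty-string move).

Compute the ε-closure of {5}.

Begin with {5}.
No ε-moves leave this set, so the closure equals the set itself.

{5}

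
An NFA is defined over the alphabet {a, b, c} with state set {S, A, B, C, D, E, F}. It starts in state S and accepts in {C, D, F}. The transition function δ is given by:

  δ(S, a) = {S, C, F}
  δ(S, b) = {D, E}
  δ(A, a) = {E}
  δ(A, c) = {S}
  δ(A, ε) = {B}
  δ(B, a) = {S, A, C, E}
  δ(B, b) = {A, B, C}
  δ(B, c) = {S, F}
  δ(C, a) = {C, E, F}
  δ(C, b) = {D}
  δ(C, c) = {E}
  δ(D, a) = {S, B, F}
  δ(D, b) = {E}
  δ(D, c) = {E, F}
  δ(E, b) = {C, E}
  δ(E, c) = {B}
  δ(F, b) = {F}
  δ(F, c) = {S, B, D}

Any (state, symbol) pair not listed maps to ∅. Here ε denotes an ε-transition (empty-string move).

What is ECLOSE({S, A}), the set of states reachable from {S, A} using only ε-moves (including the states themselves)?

{S, A, B}

Begin with {S, A}.
ε-move A → B; add B.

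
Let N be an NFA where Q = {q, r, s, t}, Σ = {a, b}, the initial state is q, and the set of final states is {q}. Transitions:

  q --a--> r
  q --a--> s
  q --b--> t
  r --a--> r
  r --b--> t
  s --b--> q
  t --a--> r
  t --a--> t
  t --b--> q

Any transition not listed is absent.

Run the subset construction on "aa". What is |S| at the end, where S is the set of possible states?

Start in {q}.
Read 'a': q→{r, s}; now {r, s}.
Read 'a': r→{r}, s→∅; now {r}.
That set has 1 state.

1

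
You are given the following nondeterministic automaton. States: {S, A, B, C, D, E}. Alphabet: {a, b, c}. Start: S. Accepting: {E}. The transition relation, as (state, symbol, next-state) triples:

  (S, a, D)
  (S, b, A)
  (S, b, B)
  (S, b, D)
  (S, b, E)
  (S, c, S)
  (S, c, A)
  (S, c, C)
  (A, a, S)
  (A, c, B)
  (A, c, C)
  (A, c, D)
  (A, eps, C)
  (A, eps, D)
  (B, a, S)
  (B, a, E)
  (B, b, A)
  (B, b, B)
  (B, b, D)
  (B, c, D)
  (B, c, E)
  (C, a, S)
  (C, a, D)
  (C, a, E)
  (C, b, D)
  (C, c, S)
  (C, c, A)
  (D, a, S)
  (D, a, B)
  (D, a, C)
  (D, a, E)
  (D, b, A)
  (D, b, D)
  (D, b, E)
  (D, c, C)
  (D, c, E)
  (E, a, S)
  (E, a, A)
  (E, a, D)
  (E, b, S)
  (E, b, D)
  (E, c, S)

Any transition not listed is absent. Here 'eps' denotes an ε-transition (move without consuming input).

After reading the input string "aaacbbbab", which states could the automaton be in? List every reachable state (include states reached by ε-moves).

Start in {S}.
Read 'a': S→{D}; now {D}.
Read 'a': D→{S, B, C, E}; now {S, B, C, E}.
Read 'a': S→{D}, B→{S, E}, C→{S, D, E}, E→{S, A, D}; union {S, A, D, E}; ε-closure = {S, A, C, D, E}.
Read 'c': S→{S, A, C}, A→{B, C, D}, C→{S, A}, D→{C, E}, E→{S}; now {S, A, B, C, D, E}.
Read 'b': S→{A, B, D, E}, A→∅, B→{A, B, D}, C→{D}, D→{A, D, E}, E→{S, D}; union {S, A, B, D, E}; ε-closure = {S, A, B, C, D, E}.
Read 'b': S→{A, B, D, E}, A→∅, B→{A, B, D}, C→{D}, D→{A, D, E}, E→{S, D}; union {S, A, B, D, E}; ε-closure = {S, A, B, C, D, E}.
Read 'b': S→{A, B, D, E}, A→∅, B→{A, B, D}, C→{D}, D→{A, D, E}, E→{S, D}; union {S, A, B, D, E}; ε-closure = {S, A, B, C, D, E}.
Read 'a': S→{D}, A→{S}, B→{S, E}, C→{S, D, E}, D→{S, B, C, E}, E→{S, A, D}; now {S, A, B, C, D, E}.
Read 'b': S→{A, B, D, E}, A→∅, B→{A, B, D}, C→{D}, D→{A, D, E}, E→{S, D}; union {S, A, B, D, E}; ε-closure = {S, A, B, C, D, E}.

{S, A, B, C, D, E}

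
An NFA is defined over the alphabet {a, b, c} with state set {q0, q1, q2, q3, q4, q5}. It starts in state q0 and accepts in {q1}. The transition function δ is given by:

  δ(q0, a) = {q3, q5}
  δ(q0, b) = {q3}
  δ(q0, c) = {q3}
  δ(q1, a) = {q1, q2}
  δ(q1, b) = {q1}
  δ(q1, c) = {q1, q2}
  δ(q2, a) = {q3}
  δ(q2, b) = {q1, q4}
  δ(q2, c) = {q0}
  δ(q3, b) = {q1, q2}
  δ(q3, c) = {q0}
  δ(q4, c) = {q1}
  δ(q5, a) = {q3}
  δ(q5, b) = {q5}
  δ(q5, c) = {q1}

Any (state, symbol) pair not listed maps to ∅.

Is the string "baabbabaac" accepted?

No

Start in {q0}.
Read 'b': q0→{q3}; now {q3}.
Read 'a': q3→∅; now ∅.
The set is empty and remains empty for the remaining 8 symbols.
The final set ∅ contains no accepting state.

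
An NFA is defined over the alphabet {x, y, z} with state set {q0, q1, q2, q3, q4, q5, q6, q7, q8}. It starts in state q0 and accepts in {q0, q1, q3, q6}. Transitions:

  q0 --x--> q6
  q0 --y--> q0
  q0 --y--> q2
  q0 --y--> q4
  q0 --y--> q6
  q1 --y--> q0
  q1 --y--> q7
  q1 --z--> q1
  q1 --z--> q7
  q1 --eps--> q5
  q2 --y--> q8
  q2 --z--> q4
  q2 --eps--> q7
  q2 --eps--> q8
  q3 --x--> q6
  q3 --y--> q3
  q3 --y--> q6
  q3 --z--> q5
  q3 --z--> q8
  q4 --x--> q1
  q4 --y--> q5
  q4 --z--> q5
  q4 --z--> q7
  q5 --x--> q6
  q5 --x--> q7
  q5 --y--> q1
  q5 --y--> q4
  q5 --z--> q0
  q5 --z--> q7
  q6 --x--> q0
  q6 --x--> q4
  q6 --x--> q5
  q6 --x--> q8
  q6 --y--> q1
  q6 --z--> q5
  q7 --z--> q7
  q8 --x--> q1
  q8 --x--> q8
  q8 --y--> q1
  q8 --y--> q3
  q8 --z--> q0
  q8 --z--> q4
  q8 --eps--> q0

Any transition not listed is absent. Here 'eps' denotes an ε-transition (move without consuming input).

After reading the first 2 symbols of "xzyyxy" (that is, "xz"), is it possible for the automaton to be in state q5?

Yes

Start in {q0}.
Read 'x': {q0} → {q6}.
Read 'z': {q6} → {q5}.
State q5 is in {q5}.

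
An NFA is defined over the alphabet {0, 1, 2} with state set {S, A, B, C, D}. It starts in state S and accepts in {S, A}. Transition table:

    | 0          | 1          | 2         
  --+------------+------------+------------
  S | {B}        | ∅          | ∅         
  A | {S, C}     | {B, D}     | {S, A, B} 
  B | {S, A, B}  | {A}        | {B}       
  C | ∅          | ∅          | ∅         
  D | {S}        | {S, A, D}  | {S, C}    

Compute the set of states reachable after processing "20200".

∅

Start in {S}.
Read '2': S→∅; now ∅.
The set is empty and remains empty for the remaining 4 symbols.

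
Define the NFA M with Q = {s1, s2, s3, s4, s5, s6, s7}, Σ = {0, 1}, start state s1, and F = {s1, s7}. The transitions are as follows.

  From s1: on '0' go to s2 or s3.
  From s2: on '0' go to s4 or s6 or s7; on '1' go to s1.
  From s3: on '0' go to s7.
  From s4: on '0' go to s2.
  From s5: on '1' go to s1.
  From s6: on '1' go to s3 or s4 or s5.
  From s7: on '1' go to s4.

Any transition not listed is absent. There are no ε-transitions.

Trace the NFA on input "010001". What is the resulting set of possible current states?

Start in {s1}.
Read '0': {s1} → {s2, s3}.
Read '1': {s2, s3} → {s1}.
Read '0': {s1} → {s2, s3}.
Read '0': {s2, s3} → {s4, s6, s7}.
Read '0': {s4, s6, s7} → {s2}.
Read '1': {s2} → {s1}.

{s1}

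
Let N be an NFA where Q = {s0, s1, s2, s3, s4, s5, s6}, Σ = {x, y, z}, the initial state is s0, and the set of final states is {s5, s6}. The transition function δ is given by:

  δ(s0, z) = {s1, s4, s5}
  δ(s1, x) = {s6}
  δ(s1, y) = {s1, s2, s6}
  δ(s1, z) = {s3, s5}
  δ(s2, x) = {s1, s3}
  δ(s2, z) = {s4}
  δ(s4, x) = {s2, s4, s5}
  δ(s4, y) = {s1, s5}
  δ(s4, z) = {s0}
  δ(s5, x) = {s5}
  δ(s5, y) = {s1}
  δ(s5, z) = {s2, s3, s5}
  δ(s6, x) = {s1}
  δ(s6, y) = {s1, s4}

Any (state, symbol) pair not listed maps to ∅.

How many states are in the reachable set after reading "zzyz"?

2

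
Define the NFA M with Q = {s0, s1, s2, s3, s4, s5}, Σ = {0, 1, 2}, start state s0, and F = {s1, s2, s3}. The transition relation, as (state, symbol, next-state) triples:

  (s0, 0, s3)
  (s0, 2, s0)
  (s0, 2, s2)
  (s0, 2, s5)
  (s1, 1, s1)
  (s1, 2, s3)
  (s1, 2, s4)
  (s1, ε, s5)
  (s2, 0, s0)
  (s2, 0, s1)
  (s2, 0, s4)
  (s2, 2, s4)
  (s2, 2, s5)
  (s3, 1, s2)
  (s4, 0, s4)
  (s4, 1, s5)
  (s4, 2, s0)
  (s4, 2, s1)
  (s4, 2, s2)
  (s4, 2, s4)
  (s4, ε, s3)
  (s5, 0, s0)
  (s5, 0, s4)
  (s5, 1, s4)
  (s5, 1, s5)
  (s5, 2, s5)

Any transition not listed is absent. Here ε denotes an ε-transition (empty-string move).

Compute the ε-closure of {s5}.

Begin with {s5}.
No ε-moves leave this set, so the closure equals the set itself.

{s5}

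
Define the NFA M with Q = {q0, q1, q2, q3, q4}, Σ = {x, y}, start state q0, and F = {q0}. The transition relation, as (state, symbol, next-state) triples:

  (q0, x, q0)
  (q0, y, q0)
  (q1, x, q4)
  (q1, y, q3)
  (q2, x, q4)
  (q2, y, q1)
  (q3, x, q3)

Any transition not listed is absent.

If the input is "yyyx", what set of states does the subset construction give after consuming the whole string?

Start in {q0}.
Read 'y': {q0} → {q0}.
Read 'y': {q0} → {q0}.
Read 'y': {q0} → {q0}.
Read 'x': {q0} → {q0}.

{q0}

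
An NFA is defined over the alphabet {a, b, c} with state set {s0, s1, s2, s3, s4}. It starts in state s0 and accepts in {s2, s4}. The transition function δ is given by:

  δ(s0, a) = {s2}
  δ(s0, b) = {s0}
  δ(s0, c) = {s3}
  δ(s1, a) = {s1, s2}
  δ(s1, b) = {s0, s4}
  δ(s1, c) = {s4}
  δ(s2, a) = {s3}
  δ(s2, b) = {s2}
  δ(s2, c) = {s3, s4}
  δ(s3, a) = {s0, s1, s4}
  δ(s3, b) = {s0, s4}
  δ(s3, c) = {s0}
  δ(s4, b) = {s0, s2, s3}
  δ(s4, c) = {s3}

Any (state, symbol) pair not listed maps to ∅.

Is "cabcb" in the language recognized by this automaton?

Yes

Start in {s0}.
Read 'c': s0→{s3}; now {s3}.
Read 'a': s3→{s0, s1, s4}; now {s0, s1, s4}.
Read 'b': s0→{s0}, s1→{s0, s4}, s4→{s0, s2, s3}; now {s0, s2, s3, s4}.
Read 'c': s0→{s3}, s2→{s3, s4}, s3→{s0}, s4→{s3}; now {s0, s3, s4}.
Read 'b': s0→{s0}, s3→{s0, s4}, s4→{s0, s2, s3}; now {s0, s2, s3, s4}.
The final set {s0, s2, s3, s4} contains the accepting states s2, s4.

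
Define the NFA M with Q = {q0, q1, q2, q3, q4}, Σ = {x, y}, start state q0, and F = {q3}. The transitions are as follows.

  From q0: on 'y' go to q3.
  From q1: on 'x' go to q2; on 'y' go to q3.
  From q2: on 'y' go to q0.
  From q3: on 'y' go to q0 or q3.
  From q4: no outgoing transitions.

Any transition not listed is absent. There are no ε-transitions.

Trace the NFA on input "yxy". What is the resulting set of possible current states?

Start in {q0}.
Read 'y': q0→{q3}; now {q3}.
Read 'x': q3→∅; now ∅.
The set is empty and remains empty for the remaining 1 symbol.

∅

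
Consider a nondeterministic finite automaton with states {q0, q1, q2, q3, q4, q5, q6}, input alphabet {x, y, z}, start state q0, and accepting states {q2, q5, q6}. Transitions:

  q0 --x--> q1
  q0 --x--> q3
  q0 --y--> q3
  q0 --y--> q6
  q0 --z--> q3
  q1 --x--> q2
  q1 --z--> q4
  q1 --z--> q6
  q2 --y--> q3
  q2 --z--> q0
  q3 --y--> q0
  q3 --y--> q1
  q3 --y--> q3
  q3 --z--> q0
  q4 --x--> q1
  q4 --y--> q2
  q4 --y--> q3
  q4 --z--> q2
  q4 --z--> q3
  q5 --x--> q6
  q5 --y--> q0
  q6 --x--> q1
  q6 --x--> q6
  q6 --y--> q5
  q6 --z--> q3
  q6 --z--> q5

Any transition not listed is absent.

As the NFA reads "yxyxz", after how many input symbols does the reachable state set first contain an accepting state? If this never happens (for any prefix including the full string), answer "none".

Start in {q0}.
Read 'y': {q0} → {q3, q6}.
None of the earlier sets intersect F, but {q3, q6} does.

1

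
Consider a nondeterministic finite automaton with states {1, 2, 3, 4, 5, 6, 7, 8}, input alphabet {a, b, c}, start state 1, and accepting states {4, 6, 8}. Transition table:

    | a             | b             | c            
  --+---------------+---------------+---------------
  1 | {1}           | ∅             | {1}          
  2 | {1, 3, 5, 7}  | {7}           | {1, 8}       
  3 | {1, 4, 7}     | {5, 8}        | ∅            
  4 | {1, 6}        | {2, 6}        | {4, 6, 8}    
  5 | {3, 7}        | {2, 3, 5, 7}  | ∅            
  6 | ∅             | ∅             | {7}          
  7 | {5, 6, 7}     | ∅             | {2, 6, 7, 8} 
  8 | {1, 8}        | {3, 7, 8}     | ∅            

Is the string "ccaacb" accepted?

Start in {1}.
Read 'c': {1} → {1}.
Read 'c': {1} → {1}.
Read 'a': {1} → {1}.
Read 'a': {1} → {1}.
Read 'c': {1} → {1}.
Read 'b': {1} → ∅.
The final set ∅ contains no accepting state.

No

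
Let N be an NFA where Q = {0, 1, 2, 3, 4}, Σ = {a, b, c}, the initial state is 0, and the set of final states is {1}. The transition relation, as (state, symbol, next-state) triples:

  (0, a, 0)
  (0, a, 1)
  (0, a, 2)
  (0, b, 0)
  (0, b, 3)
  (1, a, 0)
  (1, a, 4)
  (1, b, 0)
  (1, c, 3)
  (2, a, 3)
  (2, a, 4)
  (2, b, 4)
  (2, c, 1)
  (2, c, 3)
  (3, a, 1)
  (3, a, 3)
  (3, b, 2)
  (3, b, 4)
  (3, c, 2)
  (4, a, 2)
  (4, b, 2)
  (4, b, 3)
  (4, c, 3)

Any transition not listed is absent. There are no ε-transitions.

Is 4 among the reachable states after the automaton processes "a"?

No

Start in {0}.
Read 'a': 0→{0, 1, 2}; now {0, 1, 2}.
State 4 is not in {0, 1, 2}.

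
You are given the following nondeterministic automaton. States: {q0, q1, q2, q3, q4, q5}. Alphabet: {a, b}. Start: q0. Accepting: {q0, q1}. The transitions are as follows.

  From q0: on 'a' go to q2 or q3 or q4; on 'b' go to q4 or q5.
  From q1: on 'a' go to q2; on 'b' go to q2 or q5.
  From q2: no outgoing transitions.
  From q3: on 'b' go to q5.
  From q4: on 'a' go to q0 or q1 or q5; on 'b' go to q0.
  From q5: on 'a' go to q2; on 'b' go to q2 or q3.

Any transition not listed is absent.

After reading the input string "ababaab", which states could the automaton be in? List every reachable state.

{q2, q3, q4, q5}

Start in {q0}.
Read 'a': {q0} → {q2, q3, q4}.
Read 'b': {q2, q3, q4} → {q0, q5}.
Read 'a': {q0, q5} → {q2, q3, q4}.
Read 'b': {q2, q3, q4} → {q0, q5}.
Read 'a': {q0, q5} → {q2, q3, q4}.
Read 'a': {q2, q3, q4} → {q0, q1, q5}.
Read 'b': {q0, q1, q5} → {q2, q3, q4, q5}.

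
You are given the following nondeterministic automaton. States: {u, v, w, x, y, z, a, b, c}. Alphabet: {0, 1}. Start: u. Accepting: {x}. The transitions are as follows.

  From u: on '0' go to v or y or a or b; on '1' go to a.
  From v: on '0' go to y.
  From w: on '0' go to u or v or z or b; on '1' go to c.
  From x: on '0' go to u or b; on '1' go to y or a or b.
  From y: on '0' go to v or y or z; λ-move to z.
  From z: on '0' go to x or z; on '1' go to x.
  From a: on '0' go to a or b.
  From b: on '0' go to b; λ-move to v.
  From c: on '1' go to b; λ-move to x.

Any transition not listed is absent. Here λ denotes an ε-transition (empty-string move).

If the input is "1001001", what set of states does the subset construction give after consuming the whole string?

Start in {u}.
Read '1': u→{a}; now {a}.
Read '0': a→{a, b}; union {a, b}; ε-closure = {v, a, b}.
Read '0': v→{y}, a→{a, b}, b→{b}; union {y, a, b}; ε-closure = {v, y, z, a, b}.
Read '1': v→∅, y→∅, z→{x}, a→∅, b→∅; now {x}.
Read '0': x→{u, b}; union {u, b}; ε-closure = {u, v, b}.
Read '0': u→{v, y, a, b}, v→{y}, b→{b}; union {v, y, a, b}; ε-closure = {v, y, z, a, b}.
Read '1': v→∅, y→∅, z→{x}, a→∅, b→∅; now {x}.

{x}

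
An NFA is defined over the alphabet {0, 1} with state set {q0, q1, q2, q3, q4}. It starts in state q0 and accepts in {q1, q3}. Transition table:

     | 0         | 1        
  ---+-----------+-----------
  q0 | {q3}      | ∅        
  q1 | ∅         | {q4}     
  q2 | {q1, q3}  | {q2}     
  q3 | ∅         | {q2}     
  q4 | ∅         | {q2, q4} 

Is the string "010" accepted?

Yes

Start in {q0}.
Read '0': {q0} → {q3}.
Read '1': {q3} → {q2}.
Read '0': {q2} → {q1, q3}.
The final set {q1, q3} contains the accepting states q1, q3.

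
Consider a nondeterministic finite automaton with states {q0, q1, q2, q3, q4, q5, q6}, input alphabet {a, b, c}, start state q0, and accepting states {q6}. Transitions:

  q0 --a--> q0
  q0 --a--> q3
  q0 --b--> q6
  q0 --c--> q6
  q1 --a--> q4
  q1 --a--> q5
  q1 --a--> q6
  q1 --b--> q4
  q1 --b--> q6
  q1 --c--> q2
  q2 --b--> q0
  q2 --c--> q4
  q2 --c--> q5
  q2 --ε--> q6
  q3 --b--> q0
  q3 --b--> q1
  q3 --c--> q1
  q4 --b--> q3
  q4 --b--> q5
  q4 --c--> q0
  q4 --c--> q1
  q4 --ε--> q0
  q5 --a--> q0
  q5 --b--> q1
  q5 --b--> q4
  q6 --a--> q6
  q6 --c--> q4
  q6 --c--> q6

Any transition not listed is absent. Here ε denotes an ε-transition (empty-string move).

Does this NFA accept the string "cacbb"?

Start in {q0}.
Read 'c': q0→{q6}; now {q6}.
Read 'a': q6→{q6}; now {q6}.
Read 'c': q6→{q4, q6}; union {q4, q6}; ε-closure = {q0, q4, q6}.
Read 'b': q0→{q6}, q4→{q3, q5}, q6→∅; now {q3, q5, q6}.
Read 'b': q3→{q0, q1}, q5→{q1, q4}, q6→∅; now {q0, q1, q4}.
The final set {q0, q1, q4} contains no accepting state.

No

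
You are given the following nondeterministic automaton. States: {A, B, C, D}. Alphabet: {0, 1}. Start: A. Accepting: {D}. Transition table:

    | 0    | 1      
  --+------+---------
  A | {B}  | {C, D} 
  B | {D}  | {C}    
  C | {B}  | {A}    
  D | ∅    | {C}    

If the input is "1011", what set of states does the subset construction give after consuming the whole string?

{A}

Start in {A}.
Read '1': {A} → {C, D}.
Read '0': {C, D} → {B}.
Read '1': {B} → {C}.
Read '1': {C} → {A}.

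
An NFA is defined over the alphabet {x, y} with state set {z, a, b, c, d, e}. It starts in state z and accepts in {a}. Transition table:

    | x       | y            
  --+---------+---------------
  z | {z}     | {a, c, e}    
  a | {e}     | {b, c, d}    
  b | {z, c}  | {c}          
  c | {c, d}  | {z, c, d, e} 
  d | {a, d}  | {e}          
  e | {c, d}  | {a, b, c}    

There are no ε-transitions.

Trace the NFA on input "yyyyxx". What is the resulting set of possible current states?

{z, a, c, d, e}

Start in {z}.
Read 'y': z→{a, c, e}; now {a, c, e}.
Read 'y': a→{b, c, d}, c→{z, c, d, e}, e→{a, b, c}; now {z, a, b, c, d, e}.
Read 'y': z→{a, c, e}, a→{b, c, d}, b→{c}, c→{z, c, d, e}, d→{e}, e→{a, b, c}; now {z, a, b, c, d, e}.
Read 'y': z→{a, c, e}, a→{b, c, d}, b→{c}, c→{z, c, d, e}, d→{e}, e→{a, b, c}; now {z, a, b, c, d, e}.
Read 'x': z→{z}, a→{e}, b→{z, c}, c→{c, d}, d→{a, d}, e→{c, d}; now {z, a, c, d, e}.
Read 'x': z→{z}, a→{e}, c→{c, d}, d→{a, d}, e→{c, d}; now {z, a, c, d, e}.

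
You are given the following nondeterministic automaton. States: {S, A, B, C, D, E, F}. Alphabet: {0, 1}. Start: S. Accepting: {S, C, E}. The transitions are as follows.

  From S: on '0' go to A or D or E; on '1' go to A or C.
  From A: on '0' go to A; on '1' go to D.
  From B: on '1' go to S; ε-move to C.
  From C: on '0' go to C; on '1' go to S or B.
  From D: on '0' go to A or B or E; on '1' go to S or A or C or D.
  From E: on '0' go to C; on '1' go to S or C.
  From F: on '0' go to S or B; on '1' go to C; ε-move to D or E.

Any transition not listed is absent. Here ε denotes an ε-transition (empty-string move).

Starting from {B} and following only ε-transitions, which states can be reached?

{B, C}

Begin with {B}.
ε-move B → C; add C.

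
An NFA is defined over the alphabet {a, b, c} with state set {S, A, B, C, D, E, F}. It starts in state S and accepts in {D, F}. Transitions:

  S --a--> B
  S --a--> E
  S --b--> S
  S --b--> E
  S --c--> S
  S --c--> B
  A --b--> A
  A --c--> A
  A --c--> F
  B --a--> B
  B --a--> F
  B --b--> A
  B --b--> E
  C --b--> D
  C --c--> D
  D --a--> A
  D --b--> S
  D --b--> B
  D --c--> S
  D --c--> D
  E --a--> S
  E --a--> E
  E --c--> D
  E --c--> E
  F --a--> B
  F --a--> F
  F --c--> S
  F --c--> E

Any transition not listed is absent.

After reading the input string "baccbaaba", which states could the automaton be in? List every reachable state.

Start in {S}.
Read 'b': {S} → {S, E}.
Read 'a': {S, E} → {S, B, E}.
Read 'c': {S, B, E} → {S, B, D, E}.
Read 'c': {S, B, D, E} → {S, B, D, E}.
Read 'b': {S, B, D, E} → {S, A, B, E}.
Read 'a': {S, A, B, E} → {S, B, E, F}.
Read 'a': {S, B, E, F} → {S, B, E, F}.
Read 'b': {S, B, E, F} → {S, A, E}.
Read 'a': {S, A, E} → {S, B, E}.

{S, B, E}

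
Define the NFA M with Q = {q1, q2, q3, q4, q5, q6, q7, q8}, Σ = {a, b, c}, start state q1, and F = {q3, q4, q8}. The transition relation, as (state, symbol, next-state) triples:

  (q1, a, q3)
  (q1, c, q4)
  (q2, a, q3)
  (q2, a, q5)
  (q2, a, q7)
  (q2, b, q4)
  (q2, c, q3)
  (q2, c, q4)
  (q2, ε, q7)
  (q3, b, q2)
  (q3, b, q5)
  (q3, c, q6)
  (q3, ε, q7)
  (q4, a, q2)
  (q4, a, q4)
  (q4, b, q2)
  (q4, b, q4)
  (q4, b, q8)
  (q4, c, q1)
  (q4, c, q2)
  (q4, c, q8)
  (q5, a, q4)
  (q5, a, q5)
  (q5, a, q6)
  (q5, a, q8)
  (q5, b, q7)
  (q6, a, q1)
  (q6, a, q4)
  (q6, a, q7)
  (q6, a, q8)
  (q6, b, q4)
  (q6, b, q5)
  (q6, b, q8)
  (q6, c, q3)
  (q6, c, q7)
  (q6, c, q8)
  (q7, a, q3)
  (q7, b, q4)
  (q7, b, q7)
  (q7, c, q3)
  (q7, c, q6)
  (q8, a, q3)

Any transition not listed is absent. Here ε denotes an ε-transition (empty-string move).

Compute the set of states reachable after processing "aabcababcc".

{q1, q2, q3, q4, q6, q7, q8}

Start in {q1}.
Read 'a': {q1} → {q3, q7}.
Read 'a': {q3, q7} → {q3, q7}.
Read 'b': {q3, q7} → {q2, q4, q5, q7}.
Read 'c': {q2, q4, q5, q7} → {q1, q2, q3, q4, q6, q7, q8}.
Read 'a': {q1, q2, q3, q4, q6, q7, q8} → {q1, q2, q3, q4, q5, q7, q8}.
Read 'b': {q1, q2, q3, q4, q5, q7, q8} → {q2, q4, q5, q7, q8}.
Read 'a': {q2, q4, q5, q7, q8} → {q2, q3, q4, q5, q6, q7, q8}.
Read 'b': {q2, q3, q4, q5, q6, q7, q8} → {q2, q4, q5, q7, q8}.
Read 'c': {q2, q4, q5, q7, q8} → {q1, q2, q3, q4, q6, q7, q8}.
Read 'c': {q1, q2, q3, q4, q6, q7, q8} → {q1, q2, q3, q4, q6, q7, q8}.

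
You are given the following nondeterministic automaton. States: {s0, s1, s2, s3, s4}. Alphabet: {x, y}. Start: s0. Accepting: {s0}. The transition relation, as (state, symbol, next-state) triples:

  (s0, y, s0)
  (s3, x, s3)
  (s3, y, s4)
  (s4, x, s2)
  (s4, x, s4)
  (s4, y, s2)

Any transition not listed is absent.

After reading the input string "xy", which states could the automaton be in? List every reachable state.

∅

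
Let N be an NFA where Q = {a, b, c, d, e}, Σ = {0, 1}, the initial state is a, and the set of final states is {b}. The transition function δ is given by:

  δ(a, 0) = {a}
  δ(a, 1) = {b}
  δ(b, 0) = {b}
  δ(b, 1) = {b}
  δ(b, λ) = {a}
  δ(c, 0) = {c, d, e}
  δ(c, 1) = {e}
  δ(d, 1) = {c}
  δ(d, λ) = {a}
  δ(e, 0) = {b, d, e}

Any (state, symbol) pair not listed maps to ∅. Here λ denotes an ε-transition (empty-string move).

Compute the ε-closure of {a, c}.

{a, c}

Begin with {a, c}.
No ε-moves leave this set, so the closure equals the set itself.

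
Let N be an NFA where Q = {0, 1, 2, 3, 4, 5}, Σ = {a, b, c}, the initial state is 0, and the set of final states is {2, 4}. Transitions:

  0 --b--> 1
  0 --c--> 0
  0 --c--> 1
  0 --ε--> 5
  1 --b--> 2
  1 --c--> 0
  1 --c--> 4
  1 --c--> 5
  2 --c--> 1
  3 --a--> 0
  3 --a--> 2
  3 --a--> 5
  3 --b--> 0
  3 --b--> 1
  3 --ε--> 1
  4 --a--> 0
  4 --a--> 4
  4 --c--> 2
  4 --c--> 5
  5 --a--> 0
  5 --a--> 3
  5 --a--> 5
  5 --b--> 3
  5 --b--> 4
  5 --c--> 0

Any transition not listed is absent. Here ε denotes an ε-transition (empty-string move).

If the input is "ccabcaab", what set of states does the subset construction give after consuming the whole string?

Start: ε-closure({0}) = {0, 5}.
Read 'c': {0, 5} → {0, 1, 5}.
Read 'c': {0, 1, 5} → {0, 1, 4, 5}.
Read 'a': {0, 1, 4, 5} → {0, 1, 3, 4, 5}.
Read 'b': {0, 1, 3, 4, 5} → {0, 1, 2, 3, 4, 5}.
Read 'c': {0, 1, 2, 3, 4, 5} → {0, 1, 2, 4, 5}.
Read 'a': {0, 1, 2, 4, 5} → {0, 1, 3, 4, 5}.
Read 'a': {0, 1, 3, 4, 5} → {0, 1, 2, 3, 4, 5}.
Read 'b': {0, 1, 2, 3, 4, 5} → {0, 1, 2, 3, 4, 5}.

{0, 1, 2, 3, 4, 5}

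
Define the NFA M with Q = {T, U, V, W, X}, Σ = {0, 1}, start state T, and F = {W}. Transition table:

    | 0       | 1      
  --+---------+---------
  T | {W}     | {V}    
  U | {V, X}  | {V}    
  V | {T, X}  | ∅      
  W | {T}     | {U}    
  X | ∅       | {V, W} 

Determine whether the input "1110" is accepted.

No

Start in {T}.
Read '1': {T} → {V}.
Read '1': {V} → ∅.
The set is empty and remains empty for the remaining 2 symbols.
The final set ∅ contains no accepting state.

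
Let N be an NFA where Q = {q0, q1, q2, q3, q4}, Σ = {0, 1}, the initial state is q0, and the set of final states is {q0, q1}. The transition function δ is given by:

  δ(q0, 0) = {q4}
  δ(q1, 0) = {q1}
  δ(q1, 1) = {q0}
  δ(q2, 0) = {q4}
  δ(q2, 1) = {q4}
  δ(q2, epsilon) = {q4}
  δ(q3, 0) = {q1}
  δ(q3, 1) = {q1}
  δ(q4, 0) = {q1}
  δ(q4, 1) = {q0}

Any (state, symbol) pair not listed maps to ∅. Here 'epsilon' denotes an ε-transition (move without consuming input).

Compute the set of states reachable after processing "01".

Start in {q0}.
Read '0': {q0} → {q4}.
Read '1': {q4} → {q0}.

{q0}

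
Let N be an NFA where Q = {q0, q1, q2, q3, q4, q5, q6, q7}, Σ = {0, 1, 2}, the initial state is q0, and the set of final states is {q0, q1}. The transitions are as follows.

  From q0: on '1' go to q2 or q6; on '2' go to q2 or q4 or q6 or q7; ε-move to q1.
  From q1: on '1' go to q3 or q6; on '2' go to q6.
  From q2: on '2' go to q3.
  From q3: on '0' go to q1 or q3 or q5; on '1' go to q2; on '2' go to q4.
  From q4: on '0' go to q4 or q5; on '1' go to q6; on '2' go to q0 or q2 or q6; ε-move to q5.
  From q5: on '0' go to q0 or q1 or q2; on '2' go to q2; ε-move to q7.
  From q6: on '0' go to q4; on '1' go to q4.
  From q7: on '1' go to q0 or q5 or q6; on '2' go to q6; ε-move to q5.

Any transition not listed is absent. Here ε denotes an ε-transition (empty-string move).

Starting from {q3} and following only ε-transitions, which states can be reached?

Begin with {q3}.
No ε-moves leave this set, so the closure equals the set itself.

{q3}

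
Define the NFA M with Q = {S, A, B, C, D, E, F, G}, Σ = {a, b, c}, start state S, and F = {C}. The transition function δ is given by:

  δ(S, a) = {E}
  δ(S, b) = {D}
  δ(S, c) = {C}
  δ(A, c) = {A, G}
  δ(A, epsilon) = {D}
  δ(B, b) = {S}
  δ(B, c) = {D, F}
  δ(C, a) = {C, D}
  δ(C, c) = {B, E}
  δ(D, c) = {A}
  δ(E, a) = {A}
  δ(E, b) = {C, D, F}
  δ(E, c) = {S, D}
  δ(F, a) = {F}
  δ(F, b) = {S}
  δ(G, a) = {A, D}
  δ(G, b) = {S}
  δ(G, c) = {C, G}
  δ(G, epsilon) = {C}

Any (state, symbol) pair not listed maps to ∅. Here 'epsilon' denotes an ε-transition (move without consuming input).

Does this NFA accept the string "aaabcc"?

Start in {S}.
Read 'a': S→{E}; now {E}.
Read 'a': E→{A}; union {A}; ε-closure = {A, D}.
Read 'a': A→∅, D→∅; now ∅.
The set is empty and remains empty for the remaining 3 symbols.
The final set ∅ contains no accepting state.

No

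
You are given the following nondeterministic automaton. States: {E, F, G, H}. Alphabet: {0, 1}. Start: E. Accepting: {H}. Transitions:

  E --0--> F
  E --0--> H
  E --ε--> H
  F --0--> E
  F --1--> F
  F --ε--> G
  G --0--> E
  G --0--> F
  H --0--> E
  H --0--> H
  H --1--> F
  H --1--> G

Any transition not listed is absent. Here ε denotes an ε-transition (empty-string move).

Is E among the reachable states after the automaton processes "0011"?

No

Start: ε-closure({E}) = {E, H}.
Read '0': {E, H} → {E, F, G, H}.
Read '0': {E, F, G, H} → {E, F, G, H}.
Read '1': {E, F, G, H} → {F, G}.
Read '1': {F, G} → {F, G}.
State E is not in {F, G}.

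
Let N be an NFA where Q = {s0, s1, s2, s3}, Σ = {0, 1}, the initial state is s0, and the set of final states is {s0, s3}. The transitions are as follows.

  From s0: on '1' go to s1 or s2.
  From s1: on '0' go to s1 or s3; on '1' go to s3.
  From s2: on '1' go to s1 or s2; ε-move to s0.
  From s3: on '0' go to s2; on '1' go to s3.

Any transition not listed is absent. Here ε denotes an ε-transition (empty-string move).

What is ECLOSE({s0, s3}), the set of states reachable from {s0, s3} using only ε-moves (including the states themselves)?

{s0, s3}

Begin with {s0, s3}.
No ε-moves leave this set, so the closure equals the set itself.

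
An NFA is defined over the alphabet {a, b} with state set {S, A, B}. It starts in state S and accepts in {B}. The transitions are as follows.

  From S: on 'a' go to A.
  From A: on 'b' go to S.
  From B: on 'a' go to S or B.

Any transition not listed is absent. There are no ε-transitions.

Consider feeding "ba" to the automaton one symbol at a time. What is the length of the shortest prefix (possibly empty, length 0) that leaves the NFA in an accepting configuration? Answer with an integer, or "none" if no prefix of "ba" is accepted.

Start in {S}.
Read 'b': {S} → ∅.
The set is empty and remains empty for the remaining 1 symbol.
No reachable set along the way intersects F.

none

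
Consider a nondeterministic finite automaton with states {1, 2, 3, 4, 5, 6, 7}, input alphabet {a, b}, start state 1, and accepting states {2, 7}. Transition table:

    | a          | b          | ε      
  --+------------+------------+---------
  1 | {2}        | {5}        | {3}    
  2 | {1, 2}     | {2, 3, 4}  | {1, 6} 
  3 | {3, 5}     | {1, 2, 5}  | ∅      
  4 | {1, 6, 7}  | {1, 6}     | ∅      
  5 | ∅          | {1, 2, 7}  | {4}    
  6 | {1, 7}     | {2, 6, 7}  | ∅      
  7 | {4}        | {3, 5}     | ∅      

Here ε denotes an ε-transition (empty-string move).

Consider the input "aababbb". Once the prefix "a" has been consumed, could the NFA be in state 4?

Start: ε-closure({1}) = {1, 3}.
Read 'a': 1→{2}, 3→{3, 5}; union {2, 3, 5}; ε-closure = {1, 2, 3, 4, 5, 6}.
State 4 is in {1, 2, 3, 4, 5, 6}.

Yes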